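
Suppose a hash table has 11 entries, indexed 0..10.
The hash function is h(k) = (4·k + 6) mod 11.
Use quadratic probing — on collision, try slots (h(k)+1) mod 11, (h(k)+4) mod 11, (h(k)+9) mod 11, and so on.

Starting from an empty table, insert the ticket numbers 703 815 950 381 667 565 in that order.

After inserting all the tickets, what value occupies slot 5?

667

703 hashes to 2; slot 2 is free → place at 2.
815 hashes to 10; slot 10 is free → place at 10.
950 hashes to 0; slot 0 is free → place at 0.
381 hashes to 1; slot 1 is free → place at 1.
667 hashes to 1; 1,2 taken → place at 5.
565 hashes to 0; 0,1 taken → place at 4.
Table: [950, 381, 703, —, 565, 667, —, —, —, —, 815]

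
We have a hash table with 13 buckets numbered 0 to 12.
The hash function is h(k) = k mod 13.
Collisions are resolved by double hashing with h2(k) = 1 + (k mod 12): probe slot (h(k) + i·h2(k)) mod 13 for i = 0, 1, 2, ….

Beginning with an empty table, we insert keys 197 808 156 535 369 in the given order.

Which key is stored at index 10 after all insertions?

535

197 hashes to 2; slot 2 is free → place at 2.
808 hashes to 2, h2=5; 2 taken → place at 7.
156 hashes to 0; slot 0 is free → place at 0.
535 hashes to 2, h2=8; 2 taken → place at 10.
369 hashes to 5; slot 5 is free → place at 5.
Table: [156, -, 197, -, -, 369, -, 808, -, -, 535, -, -]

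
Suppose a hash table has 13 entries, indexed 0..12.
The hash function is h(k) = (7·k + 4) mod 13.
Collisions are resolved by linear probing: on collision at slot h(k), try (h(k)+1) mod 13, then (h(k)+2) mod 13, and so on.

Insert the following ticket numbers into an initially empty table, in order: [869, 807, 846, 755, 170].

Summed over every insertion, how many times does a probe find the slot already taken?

6

869: h=3 → slot 3
807: h=11 → slot 11
846: h=11, probe 11,12 → slot 12
755: h=11, probe 11,12,0 → slot 0
170: h=11, probe 11,12,0,1 → slot 1
Table: [755, 170, —, 869, —, —, —, —, —, —, —, 807, 846]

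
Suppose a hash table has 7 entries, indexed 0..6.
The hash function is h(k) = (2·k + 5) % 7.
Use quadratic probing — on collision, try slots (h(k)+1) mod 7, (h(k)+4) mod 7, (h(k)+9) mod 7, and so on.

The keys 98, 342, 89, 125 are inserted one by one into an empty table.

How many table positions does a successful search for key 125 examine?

98 hashes to 5; slot 5 is free → place at 5.
342 hashes to 3; slot 3 is free → place at 3.
89 hashes to 1; slot 1 is free → place at 1.
125 hashes to 3; 3 taken → place at 4.
Table: [_, 89, _, 342, 125, 98, _]
Lookup 125: h=3, probe 3,4 → found at 4.

2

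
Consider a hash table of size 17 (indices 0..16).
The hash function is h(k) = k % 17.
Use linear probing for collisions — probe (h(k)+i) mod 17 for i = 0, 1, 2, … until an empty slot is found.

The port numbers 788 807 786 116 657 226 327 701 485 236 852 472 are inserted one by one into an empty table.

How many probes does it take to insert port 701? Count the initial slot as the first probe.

788: h=6 => slot 6
807: h=8 => slot 8
786: h=4 => slot 4
116: h=14 => slot 14
657: h=11 => slot 11
226: h=5 => slot 5
327: h=4, probe 4,5,6,7 => slot 7
701: h=4, probe 4,5,6,7,8,9 => slot 9
485: h=9, probe 9,10 => slot 10
236: h=15 => slot 15
852: h=2 => slot 2
472: h=13 => slot 13
Table: [., ., 852, ., 786, 226, 788, 327, 807, 701, 485, 657, ., 472, 116, 236, .]

6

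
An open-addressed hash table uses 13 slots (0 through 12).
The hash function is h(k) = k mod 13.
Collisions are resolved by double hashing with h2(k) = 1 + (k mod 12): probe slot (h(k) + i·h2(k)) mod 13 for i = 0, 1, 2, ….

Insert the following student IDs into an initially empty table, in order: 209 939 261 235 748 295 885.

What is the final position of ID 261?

11

209: h=1 -> slot 1
939: h=3 -> slot 3
261: h=1, h2=10, probe 1,11 -> slot 11
235: h=1, h2=8, probe 1,9 -> slot 9
748: h=7 -> slot 7
295: h=9, h2=8, probe 9,4 -> slot 4
885: h=1, h2=10, probe 1,11,8 -> slot 8
Table: [∅, 209, ∅, 939, 295, ∅, ∅, 748, 885, 235, ∅, 261, ∅]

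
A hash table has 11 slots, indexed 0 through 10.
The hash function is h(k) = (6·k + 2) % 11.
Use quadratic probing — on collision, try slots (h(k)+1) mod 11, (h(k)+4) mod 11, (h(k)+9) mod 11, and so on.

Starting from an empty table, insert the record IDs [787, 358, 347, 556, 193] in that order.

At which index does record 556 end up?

3

Insert 787: h=5, slot 5 empty -> index 5.
Insert 358: h=5, slot 5 occupied -> index 6.
Insert 347: h=5, slots 5,6 occupied -> index 9.
Insert 556: h=5, slots 5,6,9 occupied -> index 3.
Insert 193: h=5, slots 5,6,9,3 occupied -> index 10.
Table: [_, _, _, 556, _, 787, 358, _, _, 347, 193]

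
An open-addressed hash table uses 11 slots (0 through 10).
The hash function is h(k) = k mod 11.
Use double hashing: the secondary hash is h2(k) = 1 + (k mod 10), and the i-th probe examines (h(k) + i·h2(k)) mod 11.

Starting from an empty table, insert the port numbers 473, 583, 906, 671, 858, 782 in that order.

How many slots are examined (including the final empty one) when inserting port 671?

2

Insert 473: h=0, slot 0 empty => index 0.
Insert 583: h=0, h2=4, slot 0 occupied => index 4.
Insert 906: h=4, h2=7, slots 4,0 occupied => index 7.
Insert 671: h=0, h2=2, slot 0 occupied => index 2.
Insert 858: h=0, h2=9, slot 0 occupied => index 9.
Insert 782: h=1, slot 1 empty => index 1.
Table: [473, 782, 671, -, 583, -, -, 906, -, 858, -]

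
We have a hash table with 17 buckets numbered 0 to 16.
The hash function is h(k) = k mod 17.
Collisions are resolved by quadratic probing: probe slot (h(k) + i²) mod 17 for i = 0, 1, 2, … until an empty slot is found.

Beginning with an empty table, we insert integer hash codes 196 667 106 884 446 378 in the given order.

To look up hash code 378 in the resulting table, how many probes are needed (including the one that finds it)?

196 hashes to 9; slot 9 is free => place at 9.
667 hashes to 4; slot 4 is free => place at 4.
106 hashes to 4; 4 taken => place at 5.
884 hashes to 0; slot 0 is free => place at 0.
446 hashes to 4; 4,5 taken => place at 8.
378 hashes to 4; 4,5,8 taken => place at 13.
Table: [884, ∅, ∅, ∅, 667, 106, ∅, ∅, 446, 196, ∅, ∅, ∅, 378, ∅, ∅, ∅]
Lookup 378: h=4, probe 4,5,8,13 → found at 13.

4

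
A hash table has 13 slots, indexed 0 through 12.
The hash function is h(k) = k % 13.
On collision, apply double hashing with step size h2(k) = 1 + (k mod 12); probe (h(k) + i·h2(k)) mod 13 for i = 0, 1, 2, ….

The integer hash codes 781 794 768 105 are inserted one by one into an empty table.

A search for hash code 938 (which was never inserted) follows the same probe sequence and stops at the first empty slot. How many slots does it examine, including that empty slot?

2

781 hashes to 1; slot 1 is free -> place at 1.
794 hashes to 1, h2=3; 1 taken -> place at 4.
768 hashes to 1, h2=1; 1 taken -> place at 2.
105 hashes to 1, h2=10; 1 taken -> place at 11.
Table: [∅, 781, 768, ∅, 794, ∅, ∅, ∅, ∅, ∅, ∅, 105, ∅]
Lookup 938: h=2, h2=3, probe 2,5 → slot 5 empty, not found.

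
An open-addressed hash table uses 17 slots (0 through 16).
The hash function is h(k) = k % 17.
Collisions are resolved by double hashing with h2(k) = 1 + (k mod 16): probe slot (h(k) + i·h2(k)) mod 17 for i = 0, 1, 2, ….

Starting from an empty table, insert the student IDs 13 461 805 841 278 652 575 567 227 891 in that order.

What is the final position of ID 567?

5

Insert 13: h=13, slot 13 empty -> index 13.
Insert 461: h=2, slot 2 empty -> index 2.
Insert 805: h=6, slot 6 empty -> index 6.
Insert 841: h=8, slot 8 empty -> index 8.
Insert 278: h=6, h2=7, slots 6,13 occupied -> index 3.
Insert 652: h=6, h2=13, slots 6,2 occupied -> index 15.
Insert 575: h=14, slot 14 empty -> index 14.
Insert 567: h=6, h2=8, slots 6,14 occupied -> index 5.
Insert 227: h=6, h2=4, slot 6 occupied -> index 10.
Insert 891: h=7, slot 7 empty -> index 7.
Table: [∅, ∅, 461, 278, ∅, 567, 805, 891, 841, ∅, 227, ∅, ∅, 13, 575, 652, ∅]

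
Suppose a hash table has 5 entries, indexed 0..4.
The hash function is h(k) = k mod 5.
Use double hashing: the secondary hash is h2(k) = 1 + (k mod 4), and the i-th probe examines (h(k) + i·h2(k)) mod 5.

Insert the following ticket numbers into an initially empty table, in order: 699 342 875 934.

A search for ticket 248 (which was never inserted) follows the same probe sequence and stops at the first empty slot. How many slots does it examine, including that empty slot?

699: h=4 -> slot 4
342: h=2 -> slot 2
875: h=0 -> slot 0
934: h=4, h2=3, probe 4,2,0,3 -> slot 3
Table: [875, _, 342, 934, 699]
Lookup 248: h=3, h2=1, probe 3,4,0,1 → slot 1 empty, not found.

4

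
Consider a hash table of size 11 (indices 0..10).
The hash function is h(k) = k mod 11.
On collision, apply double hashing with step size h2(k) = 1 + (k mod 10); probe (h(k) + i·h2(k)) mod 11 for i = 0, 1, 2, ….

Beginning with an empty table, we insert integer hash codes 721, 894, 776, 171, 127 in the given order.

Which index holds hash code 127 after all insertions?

721 hashes to 6; slot 6 is free -> place at 6.
894 hashes to 3; slot 3 is free -> place at 3.
776 hashes to 6, h2=7; 6 taken -> place at 2.
171 hashes to 6, h2=2; 6 taken -> place at 8.
127 hashes to 6, h2=8; 6,3 taken -> place at 0.
Table: [127, ∅, 776, 894, ∅, ∅, 721, ∅, 171, ∅, ∅]

0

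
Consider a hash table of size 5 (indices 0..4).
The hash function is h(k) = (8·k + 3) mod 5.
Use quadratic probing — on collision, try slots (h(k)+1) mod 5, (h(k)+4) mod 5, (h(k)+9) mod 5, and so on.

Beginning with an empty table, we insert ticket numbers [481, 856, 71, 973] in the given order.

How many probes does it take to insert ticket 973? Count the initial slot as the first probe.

481 hashes to 1; slot 1 is free → place at 1.
856 hashes to 1; 1 taken → place at 2.
71 hashes to 1; 1,2 taken → place at 0.
973 hashes to 2; 2 taken → place at 3.
Table: [71, 481, 856, 973, _]

2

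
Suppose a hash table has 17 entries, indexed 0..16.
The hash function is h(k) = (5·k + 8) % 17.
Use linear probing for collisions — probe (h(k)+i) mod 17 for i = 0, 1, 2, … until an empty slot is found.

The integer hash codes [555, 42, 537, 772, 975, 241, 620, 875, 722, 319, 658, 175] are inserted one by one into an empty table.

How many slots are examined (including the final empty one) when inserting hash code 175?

Insert 555: h=12, slot 12 empty → index 12.
Insert 42: h=14, slot 14 empty → index 14.
Insert 537: h=7, slot 7 empty → index 7.
Insert 772: h=9, slot 9 empty → index 9.
Insert 975: h=4, slot 4 empty → index 4.
Insert 241: h=6, slot 6 empty → index 6.
Insert 620: h=14, slot 14 occupied → index 15.
Insert 875: h=14, slots 14,15 occupied → index 16.
Insert 722: h=14, slots 14,15,16 occupied → index 0.
Insert 319: h=5, slot 5 empty → index 5.
Insert 658: h=0, slot 0 occupied → index 1.
Insert 175: h=16, slots 16,0,1 occupied → index 2.
Table: [722, 658, 175, —, 975, 319, 241, 537, —, 772, —, —, 555, —, 42, 620, 875]

4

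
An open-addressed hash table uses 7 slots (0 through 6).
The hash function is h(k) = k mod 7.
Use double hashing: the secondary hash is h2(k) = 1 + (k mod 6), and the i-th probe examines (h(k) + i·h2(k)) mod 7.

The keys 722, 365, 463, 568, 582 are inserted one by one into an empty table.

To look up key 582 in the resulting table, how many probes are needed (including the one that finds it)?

2

Insert 722: h=1, slot 1 empty -> index 1.
Insert 365: h=1, h2=6, slot 1 occupied -> index 0.
Insert 463: h=1, h2=2, slot 1 occupied -> index 3.
Insert 568: h=1, h2=5, slot 1 occupied -> index 6.
Insert 582: h=1, h2=1, slot 1 occupied -> index 2.
Table: [365, 722, 582, 463, -, -, 568]
Lookup 582: h=1, h2=1, probe 1,2 → found at 2.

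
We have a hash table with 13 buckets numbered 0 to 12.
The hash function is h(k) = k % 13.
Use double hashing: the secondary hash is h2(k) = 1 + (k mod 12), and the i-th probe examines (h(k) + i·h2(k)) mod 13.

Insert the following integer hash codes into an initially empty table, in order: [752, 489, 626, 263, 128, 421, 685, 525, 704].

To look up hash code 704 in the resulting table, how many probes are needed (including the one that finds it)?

752: h=11 => slot 11
489: h=8 => slot 8
626: h=2 => slot 2
263: h=3 => slot 3
128: h=11, h2=9, probe 11,7 => slot 7
421: h=5 => slot 5
685: h=9 => slot 9
525: h=5, h2=10, probe 5,2,12 => slot 12
704: h=2, h2=9, probe 2,11,7,3,12,8,4 => slot 4
Table: [., ., 626, 263, 704, 421, ., 128, 489, 685, ., 752, 525]
Lookup 704: h=2, h2=9, probe 2,11,7,3,12,8,4 → found at 4.

7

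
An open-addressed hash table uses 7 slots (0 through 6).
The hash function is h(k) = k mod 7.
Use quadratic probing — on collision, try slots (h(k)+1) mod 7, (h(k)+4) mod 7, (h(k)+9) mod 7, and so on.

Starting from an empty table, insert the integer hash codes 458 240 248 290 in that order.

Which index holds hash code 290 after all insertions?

0

458: h=3 => slot 3
240: h=2 => slot 2
248: h=3, probe 3,4 => slot 4
290: h=3, probe 3,4,0 => slot 0
Table: [290, ., 240, 458, 248, ., .]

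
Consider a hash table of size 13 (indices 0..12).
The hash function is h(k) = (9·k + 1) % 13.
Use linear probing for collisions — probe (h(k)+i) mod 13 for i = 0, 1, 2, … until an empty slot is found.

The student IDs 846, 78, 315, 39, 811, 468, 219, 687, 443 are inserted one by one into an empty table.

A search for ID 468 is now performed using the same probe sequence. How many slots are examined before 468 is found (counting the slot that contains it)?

846: h=10 → slot 10
78: h=1 → slot 1
315: h=2 → slot 2
39: h=1, probe 1,2,3 → slot 3
811: h=7 → slot 7
468: h=1, probe 1,2,3,4 → slot 4
219: h=9 → slot 9
687: h=9, probe 9,10,11 → slot 11
443: h=10, probe 10,11,12 → slot 12
Table: [-, 78, 315, 39, 468, -, -, 811, -, 219, 846, 687, 443]
Lookup 468: h=1, probe 1,2,3,4 → found at 4.

4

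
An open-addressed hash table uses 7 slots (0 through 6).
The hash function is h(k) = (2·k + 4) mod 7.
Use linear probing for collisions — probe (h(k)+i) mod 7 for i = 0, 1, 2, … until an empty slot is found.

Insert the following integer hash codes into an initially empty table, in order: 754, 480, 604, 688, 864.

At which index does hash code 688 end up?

Insert 754: h=0, slot 0 empty → index 0.
Insert 480: h=5, slot 5 empty → index 5.
Insert 604: h=1, slot 1 empty → index 1.
Insert 688: h=1, slot 1 occupied → index 2.
Insert 864: h=3, slot 3 empty → index 3.
Table: [754, 604, 688, 864, -, 480, -]

2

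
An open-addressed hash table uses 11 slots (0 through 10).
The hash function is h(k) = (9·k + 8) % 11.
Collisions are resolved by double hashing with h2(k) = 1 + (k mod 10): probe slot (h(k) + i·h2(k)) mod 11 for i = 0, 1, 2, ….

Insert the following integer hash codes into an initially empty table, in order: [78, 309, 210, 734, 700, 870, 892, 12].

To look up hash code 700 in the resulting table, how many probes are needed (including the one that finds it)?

4

78 hashes to 6; slot 6 is free → place at 6.
309 hashes to 6, h2=10; 6 taken → place at 5.
210 hashes to 6, h2=1; 6 taken → place at 7.
734 hashes to 3; slot 3 is free → place at 3.
700 hashes to 5, h2=1; 5,6,7 taken → place at 8.
870 hashes to 6, h2=1; 6,7,8 taken → place at 9.
892 hashes to 6, h2=3; 6,9 taken → place at 1.
12 hashes to 6, h2=3; 6,9,1 taken → place at 4.
Table: [., 892, ., 734, 12, 309, 78, 210, 700, 870, .]
Lookup 700: h=5, h2=1, probe 5,6,7,8 → found at 8.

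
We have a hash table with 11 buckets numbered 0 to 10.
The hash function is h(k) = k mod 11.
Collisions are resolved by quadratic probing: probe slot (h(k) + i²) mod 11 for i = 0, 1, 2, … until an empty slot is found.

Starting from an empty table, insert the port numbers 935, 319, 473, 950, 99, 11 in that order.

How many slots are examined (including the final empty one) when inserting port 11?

6

935 hashes to 0; slot 0 is free -> place at 0.
319 hashes to 0; 0 taken -> place at 1.
473 hashes to 0; 0,1 taken -> place at 4.
950 hashes to 4; 4 taken -> place at 5.
99 hashes to 0; 0,1,4 taken -> place at 9.
11 hashes to 0; 0,1,4,9,5 taken -> place at 3.
Table: [935, 319, ., 11, 473, 950, ., ., ., 99, .]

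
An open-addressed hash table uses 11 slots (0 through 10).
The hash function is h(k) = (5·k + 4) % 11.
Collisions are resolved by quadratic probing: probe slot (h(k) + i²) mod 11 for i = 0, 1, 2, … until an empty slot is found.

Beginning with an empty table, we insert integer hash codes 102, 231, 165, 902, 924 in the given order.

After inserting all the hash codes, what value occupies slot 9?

924

102: h=8 -> slot 8
231: h=4 -> slot 4
165: h=4, probe 4,5 -> slot 5
902: h=4, probe 4,5,8,2 -> slot 2
924: h=4, probe 4,5,8,2,9 -> slot 9
Table: [∅, ∅, 902, ∅, 231, 165, ∅, ∅, 102, 924, ∅]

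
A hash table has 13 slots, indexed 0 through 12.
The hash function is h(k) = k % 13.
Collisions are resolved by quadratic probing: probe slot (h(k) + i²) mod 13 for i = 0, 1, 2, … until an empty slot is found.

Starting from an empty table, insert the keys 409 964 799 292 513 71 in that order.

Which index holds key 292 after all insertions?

10

409 hashes to 6; slot 6 is free → place at 6.
964 hashes to 2; slot 2 is free → place at 2.
799 hashes to 6; 6 taken → place at 7.
292 hashes to 6; 6,7 taken → place at 10.
513 hashes to 6; 6,7,10,2 taken → place at 9.
71 hashes to 6; 6,7,10,2,9 taken → place at 5.
Table: [—, —, 964, —, —, 71, 409, 799, —, 513, 292, —, —]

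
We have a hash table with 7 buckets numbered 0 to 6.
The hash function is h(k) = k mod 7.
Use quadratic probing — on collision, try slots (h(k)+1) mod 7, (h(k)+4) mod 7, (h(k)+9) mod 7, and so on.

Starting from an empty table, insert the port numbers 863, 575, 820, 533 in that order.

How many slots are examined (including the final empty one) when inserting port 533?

4

863: h=2 -> slot 2
575: h=1 -> slot 1
820: h=1, probe 1,2,5 -> slot 5
533: h=1, probe 1,2,5,3 -> slot 3
Table: [., 575, 863, 533, ., 820, .]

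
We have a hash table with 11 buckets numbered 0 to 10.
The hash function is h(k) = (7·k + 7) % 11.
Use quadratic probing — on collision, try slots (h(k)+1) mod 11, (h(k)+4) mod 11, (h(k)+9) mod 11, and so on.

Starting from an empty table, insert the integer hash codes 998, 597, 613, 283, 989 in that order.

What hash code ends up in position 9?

613

998 hashes to 8; slot 8 is free -> place at 8.
597 hashes to 6; slot 6 is free -> place at 6.
613 hashes to 8; 8 taken -> place at 9.
283 hashes to 8; 8,9 taken -> place at 1.
989 hashes to 0; slot 0 is free -> place at 0.
Table: [989, 283, -, -, -, -, 597, -, 998, 613, -]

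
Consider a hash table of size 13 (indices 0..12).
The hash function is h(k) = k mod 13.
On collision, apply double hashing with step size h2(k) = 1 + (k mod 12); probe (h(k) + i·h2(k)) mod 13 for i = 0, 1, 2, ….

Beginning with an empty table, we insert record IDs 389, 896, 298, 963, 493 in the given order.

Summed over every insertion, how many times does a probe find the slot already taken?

389: h=12 → slot 12
896: h=12, h2=9, probe 12,8 → slot 8
298: h=12, h2=11, probe 12,10 → slot 10
963: h=1 → slot 1
493: h=12, h2=2, probe 12,1,3 → slot 3
Table: [., 963, ., 493, ., ., ., ., 896, ., 298, ., 389]

4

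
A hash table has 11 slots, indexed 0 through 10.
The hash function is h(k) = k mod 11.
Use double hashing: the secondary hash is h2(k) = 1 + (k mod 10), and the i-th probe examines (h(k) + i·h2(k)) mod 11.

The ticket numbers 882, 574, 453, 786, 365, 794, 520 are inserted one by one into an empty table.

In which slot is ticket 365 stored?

Insert 882: h=2, slot 2 empty → index 2.
Insert 574: h=2, h2=5, slot 2 occupied → index 7.
Insert 453: h=2, h2=4, slot 2 occupied → index 6.
Insert 786: h=5, slot 5 empty → index 5.
Insert 365: h=2, h2=6, slot 2 occupied → index 8.
Insert 794: h=2, h2=5, slots 2,7 occupied → index 1.
Insert 520: h=3, slot 3 empty → index 3.
Table: [_, 794, 882, 520, _, 786, 453, 574, 365, _, _]

8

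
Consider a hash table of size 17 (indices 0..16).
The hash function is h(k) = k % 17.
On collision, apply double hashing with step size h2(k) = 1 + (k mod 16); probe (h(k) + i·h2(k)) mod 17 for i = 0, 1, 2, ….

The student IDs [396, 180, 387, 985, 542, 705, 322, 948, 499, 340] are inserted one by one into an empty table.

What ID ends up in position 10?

180

Insert 396: h=5, slot 5 empty -> index 5.
Insert 180: h=10, slot 10 empty -> index 10.
Insert 387: h=13, slot 13 empty -> index 13.
Insert 985: h=16, slot 16 empty -> index 16.
Insert 542: h=15, slot 15 empty -> index 15.
Insert 705: h=8, slot 8 empty -> index 8.
Insert 322: h=16, h2=3, slot 16 occupied -> index 2.
Insert 948: h=13, h2=5, slot 13 occupied -> index 1.
Insert 499: h=6, slot 6 empty -> index 6.
Insert 340: h=0, slot 0 empty -> index 0.
Table: [340, 948, 322, _, _, 396, 499, _, 705, _, 180, _, _, 387, _, 542, 985]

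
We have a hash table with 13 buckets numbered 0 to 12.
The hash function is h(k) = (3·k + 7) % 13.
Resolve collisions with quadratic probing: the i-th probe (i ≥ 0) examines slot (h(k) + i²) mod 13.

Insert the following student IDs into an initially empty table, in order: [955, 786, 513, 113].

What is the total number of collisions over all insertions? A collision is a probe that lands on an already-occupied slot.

3

Insert 955: h=12, slot 12 empty => index 12.
Insert 786: h=12, slot 12 occupied => index 0.
Insert 513: h=12, slots 12,0 occupied => index 3.
Insert 113: h=8, slot 8 empty => index 8.
Table: [786, -, -, 513, -, -, -, -, 113, -, -, -, 955]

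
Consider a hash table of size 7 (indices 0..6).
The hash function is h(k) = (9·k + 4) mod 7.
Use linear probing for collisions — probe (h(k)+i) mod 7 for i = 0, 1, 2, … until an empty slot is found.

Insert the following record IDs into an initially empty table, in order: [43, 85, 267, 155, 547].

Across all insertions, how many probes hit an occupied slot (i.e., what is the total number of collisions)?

43 hashes to 6; slot 6 is free → place at 6.
85 hashes to 6; 6 taken → place at 0.
267 hashes to 6; 6,0 taken → place at 1.
155 hashes to 6; 6,0,1 taken → place at 2.
547 hashes to 6; 6,0,1,2 taken → place at 3.
Table: [85, 267, 155, 547, ., ., 43]

10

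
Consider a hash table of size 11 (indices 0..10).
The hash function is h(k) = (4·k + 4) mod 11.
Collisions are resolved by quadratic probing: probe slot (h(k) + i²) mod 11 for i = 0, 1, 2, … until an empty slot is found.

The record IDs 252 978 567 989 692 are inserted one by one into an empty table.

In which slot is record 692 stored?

9

252: h=0 => slot 0
978: h=0, probe 0,1 => slot 1
567: h=6 => slot 6
989: h=0, probe 0,1,4 => slot 4
692: h=0, probe 0,1,4,9 => slot 9
Table: [252, 978, -, -, 989, -, 567, -, -, 692, -]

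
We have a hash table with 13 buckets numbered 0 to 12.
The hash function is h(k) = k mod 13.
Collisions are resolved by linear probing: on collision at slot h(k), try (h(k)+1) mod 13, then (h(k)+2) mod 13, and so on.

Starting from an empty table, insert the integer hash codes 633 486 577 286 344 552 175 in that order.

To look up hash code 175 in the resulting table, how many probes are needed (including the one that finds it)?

Insert 633: h=9, slot 9 empty => index 9.
Insert 486: h=5, slot 5 empty => index 5.
Insert 577: h=5, slot 5 occupied => index 6.
Insert 286: h=0, slot 0 empty => index 0.
Insert 344: h=6, slot 6 occupied => index 7.
Insert 552: h=6, slots 6,7 occupied => index 8.
Insert 175: h=6, slots 6,7,8,9 occupied => index 10.
Table: [286, _, _, _, _, 486, 577, 344, 552, 633, 175, _, _]
Lookup 175: h=6, probe 6,7,8,9,10 → found at 10.

5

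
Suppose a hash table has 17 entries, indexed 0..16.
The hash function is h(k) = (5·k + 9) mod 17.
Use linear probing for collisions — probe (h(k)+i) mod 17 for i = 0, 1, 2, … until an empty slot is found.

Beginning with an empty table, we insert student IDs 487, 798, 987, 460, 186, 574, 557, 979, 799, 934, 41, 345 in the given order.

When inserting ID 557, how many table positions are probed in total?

487: h=13 => slot 13
798: h=4 => slot 4
987: h=14 => slot 14
460: h=14, probe 14,15 => slot 15
186: h=4, probe 4,5 => slot 5
574: h=6 => slot 6
557: h=6, probe 6,7 => slot 7
979: h=8 => slot 8
799: h=9 => slot 9
934: h=4, probe 4,5,6,7,8,9,10 => slot 10
41: h=10, probe 10,11 => slot 11
345: h=0 => slot 0
Table: [345, ∅, ∅, ∅, 798, 186, 574, 557, 979, 799, 934, 41, ∅, 487, 987, 460, ∅]

2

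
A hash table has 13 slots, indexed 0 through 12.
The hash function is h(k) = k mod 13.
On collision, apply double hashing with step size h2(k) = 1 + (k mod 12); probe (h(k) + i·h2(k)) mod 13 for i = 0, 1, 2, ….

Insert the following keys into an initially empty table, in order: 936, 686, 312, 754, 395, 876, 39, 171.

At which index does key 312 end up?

1

Insert 936: h=0, slot 0 empty → index 0.
Insert 686: h=10, slot 10 empty → index 10.
Insert 312: h=0, h2=1, slot 0 occupied → index 1.
Insert 754: h=0, h2=11, slot 0 occupied → index 11.
Insert 395: h=5, slot 5 empty → index 5.
Insert 876: h=5, h2=1, slot 5 occupied → index 6.
Insert 39: h=0, h2=4, slot 0 occupied → index 4.
Insert 171: h=2, slot 2 empty → index 2.
Table: [936, 312, 171, ., 39, 395, 876, ., ., ., 686, 754, .]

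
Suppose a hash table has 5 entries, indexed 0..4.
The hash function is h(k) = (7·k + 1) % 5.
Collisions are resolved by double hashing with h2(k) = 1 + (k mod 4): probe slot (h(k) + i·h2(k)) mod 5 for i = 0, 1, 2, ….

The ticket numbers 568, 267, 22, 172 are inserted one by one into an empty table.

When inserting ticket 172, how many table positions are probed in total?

2

Insert 568: h=2, slot 2 empty → index 2.
Insert 267: h=0, slot 0 empty → index 0.
Insert 22: h=0, h2=3, slot 0 occupied → index 3.
Insert 172: h=0, h2=1, slot 0 occupied → index 1.
Table: [267, 172, 568, 22, -]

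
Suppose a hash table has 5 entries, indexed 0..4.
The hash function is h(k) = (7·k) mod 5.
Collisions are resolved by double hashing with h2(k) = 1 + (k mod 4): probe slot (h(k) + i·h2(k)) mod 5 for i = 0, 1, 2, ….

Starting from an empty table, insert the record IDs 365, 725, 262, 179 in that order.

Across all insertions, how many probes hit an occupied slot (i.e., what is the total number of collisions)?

365 hashes to 0; slot 0 is free => place at 0.
725 hashes to 0, h2=2; 0 taken => place at 2.
262 hashes to 4; slot 4 is free => place at 4.
179 hashes to 3; slot 3 is free => place at 3.
Table: [365, ∅, 725, 179, 262]

1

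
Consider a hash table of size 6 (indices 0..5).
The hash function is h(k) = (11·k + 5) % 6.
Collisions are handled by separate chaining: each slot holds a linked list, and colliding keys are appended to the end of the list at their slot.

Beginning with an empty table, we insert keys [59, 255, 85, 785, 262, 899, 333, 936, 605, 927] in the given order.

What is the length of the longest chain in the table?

Insert 59: h=0, bucket 0 empty -> new chain.
Insert 255: h=2, bucket 2 empty -> new chain.
Insert 85: h=4, bucket 4 empty -> new chain.
Insert 785: h=0, bucket 0 nonempty -> append to chain.
Insert 262: h=1, bucket 1 empty -> new chain.
Insert 899: h=0, bucket 0 nonempty -> append to chain.
Insert 333: h=2, bucket 2 nonempty -> append to chain.
Insert 936: h=5, bucket 5 empty -> new chain.
Insert 605: h=0, bucket 0 nonempty -> append to chain.
Insert 927: h=2, bucket 2 nonempty -> append to chain.
Final buckets:
0: 59 -> 785 -> 899 -> 605
1: 262
2: 255 -> 333 -> 927
3: -
4: 85
5: 936

4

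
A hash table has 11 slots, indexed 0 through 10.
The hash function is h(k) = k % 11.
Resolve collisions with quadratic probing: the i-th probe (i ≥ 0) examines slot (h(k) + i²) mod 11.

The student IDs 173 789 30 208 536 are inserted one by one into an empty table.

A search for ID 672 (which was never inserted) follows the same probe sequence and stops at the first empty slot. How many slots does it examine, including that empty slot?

2

Insert 173: h=8, slot 8 empty -> index 8.
Insert 789: h=8, slot 8 occupied -> index 9.
Insert 30: h=8, slots 8,9 occupied -> index 1.
Insert 208: h=10, slot 10 empty -> index 10.
Insert 536: h=8, slots 8,9,1 occupied -> index 6.
Table: [-, 30, -, -, -, -, 536, -, 173, 789, 208]
Lookup 672: h=1, probe 1,2 → slot 2 empty, not found.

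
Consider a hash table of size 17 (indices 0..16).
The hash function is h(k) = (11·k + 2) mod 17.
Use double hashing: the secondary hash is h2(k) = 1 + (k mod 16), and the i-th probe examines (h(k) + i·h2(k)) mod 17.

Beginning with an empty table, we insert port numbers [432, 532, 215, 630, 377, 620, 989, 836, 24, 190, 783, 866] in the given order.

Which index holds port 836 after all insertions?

16

432 hashes to 11; slot 11 is free => place at 11.
532 hashes to 6; slot 6 is free => place at 6.
215 hashes to 4; slot 4 is free => place at 4.
630 hashes to 13; slot 13 is free => place at 13.
377 hashes to 1; slot 1 is free => place at 1.
620 hashes to 5; slot 5 is free => place at 5.
989 hashes to 1, h2=14; 1 taken => place at 15.
836 hashes to 1, h2=5; 1,6,11 taken => place at 16.
24 hashes to 11, h2=9; 11 taken => place at 3.
190 hashes to 1, h2=15; 1,16 taken => place at 14.
783 hashes to 13, h2=16; 13 taken => place at 12.
866 hashes to 8; slot 8 is free => place at 8.
Table: [-, 377, -, 24, 215, 620, 532, -, 866, -, -, 432, 783, 630, 190, 989, 836]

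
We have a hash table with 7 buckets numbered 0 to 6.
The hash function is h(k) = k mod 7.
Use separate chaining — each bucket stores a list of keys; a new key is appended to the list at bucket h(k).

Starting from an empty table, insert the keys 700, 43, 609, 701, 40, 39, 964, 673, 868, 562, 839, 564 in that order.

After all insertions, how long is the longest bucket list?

3

Insert 700: h=0, bucket 0 empty -> new chain.
Insert 43: h=1, bucket 1 empty -> new chain.
Insert 609: h=0, bucket 0 nonempty -> append to chain.
Insert 701: h=1, bucket 1 nonempty -> append to chain.
Insert 40: h=5, bucket 5 empty -> new chain.
Insert 39: h=4, bucket 4 empty -> new chain.
Insert 964: h=5, bucket 5 nonempty -> append to chain.
Insert 673: h=1, bucket 1 nonempty -> append to chain.
Insert 868: h=0, bucket 0 nonempty -> append to chain.
Insert 562: h=2, bucket 2 empty -> new chain.
Insert 839: h=6, bucket 6 empty -> new chain.
Insert 564: h=4, bucket 4 nonempty -> append to chain.
Final buckets:
0: 700 -> 609 -> 868
1: 43 -> 701 -> 673
2: 562
3: -
4: 39 -> 564
5: 40 -> 964
6: 839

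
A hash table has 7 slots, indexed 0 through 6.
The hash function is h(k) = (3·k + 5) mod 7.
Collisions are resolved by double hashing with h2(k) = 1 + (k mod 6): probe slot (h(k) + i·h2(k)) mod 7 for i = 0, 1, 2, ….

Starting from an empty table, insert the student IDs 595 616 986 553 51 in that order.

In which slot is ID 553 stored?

595 hashes to 5; slot 5 is free -> place at 5.
616 hashes to 5, h2=5; 5 taken -> place at 3.
986 hashes to 2; slot 2 is free -> place at 2.
553 hashes to 5, h2=2; 5 taken -> place at 0.
51 hashes to 4; slot 4 is free -> place at 4.
Table: [553, —, 986, 616, 51, 595, —]

0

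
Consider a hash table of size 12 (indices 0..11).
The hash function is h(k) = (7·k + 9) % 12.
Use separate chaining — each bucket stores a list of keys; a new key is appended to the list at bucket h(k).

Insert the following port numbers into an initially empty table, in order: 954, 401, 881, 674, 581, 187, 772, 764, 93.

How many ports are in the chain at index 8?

3

Insert 954: h=3, bucket 3 empty → new chain.
Insert 401: h=8, bucket 8 empty → new chain.
Insert 881: h=8, bucket 8 nonempty → append to chain.
Insert 674: h=11, bucket 11 empty → new chain.
Insert 581: h=8, bucket 8 nonempty → append to chain.
Insert 187: h=10, bucket 10 empty → new chain.
Insert 772: h=1, bucket 1 empty → new chain.
Insert 764: h=5, bucket 5 empty → new chain.
Insert 93: h=0, bucket 0 empty → new chain.
Final buckets:
0: 93
1: 772
2: -
3: 954
4: -
5: 764
6: -
7: -
8: 401 -> 881 -> 581
9: -
10: 187
11: 674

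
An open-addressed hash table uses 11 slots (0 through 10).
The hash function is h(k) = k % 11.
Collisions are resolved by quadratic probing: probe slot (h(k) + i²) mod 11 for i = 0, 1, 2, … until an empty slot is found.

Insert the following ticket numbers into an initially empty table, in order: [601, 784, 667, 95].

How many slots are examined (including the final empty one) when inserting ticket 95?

3

601 hashes to 7; slot 7 is free → place at 7.
784 hashes to 3; slot 3 is free → place at 3.
667 hashes to 7; 7 taken → place at 8.
95 hashes to 7; 7,8 taken → place at 0.
Table: [95, -, -, 784, -, -, -, 601, 667, -, -]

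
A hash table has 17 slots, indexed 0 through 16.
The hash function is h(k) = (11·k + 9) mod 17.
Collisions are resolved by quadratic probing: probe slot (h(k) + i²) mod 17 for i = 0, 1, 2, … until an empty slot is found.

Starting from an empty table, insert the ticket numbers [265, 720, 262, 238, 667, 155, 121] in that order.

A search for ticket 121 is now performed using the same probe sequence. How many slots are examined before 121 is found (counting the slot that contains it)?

2

Insert 265: h=0, slot 0 empty → index 0.
Insert 720: h=7, slot 7 empty → index 7.
Insert 262: h=1, slot 1 empty → index 1.
Insert 238: h=9, slot 9 empty → index 9.
Insert 667: h=2, slot 2 empty → index 2.
Insert 155: h=14, slot 14 empty → index 14.
Insert 121: h=14, slot 14 occupied → index 15.
Table: [265, 262, 667, ., ., ., ., 720, ., 238, ., ., ., ., 155, 121, .]
Lookup 121: h=14, probe 14,15 → found at 15.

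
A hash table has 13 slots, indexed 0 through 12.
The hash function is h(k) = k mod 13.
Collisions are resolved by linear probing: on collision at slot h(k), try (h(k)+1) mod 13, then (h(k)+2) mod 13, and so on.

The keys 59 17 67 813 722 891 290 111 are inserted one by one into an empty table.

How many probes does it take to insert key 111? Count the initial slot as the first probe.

5

59: h=7 => slot 7
17: h=4 => slot 4
67: h=2 => slot 2
813: h=7, probe 7,8 => slot 8
722: h=7, probe 7,8,9 => slot 9
891: h=7, probe 7,8,9,10 => slot 10
290: h=4, probe 4,5 => slot 5
111: h=7, probe 7,8,9,10,11 => slot 11
Table: [—, —, 67, —, 17, 290, —, 59, 813, 722, 891, 111, —]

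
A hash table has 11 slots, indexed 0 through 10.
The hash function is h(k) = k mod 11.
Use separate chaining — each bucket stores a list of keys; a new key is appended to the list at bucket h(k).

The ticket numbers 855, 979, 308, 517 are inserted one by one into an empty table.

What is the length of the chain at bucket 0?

3

855 -> bucket 8
979 -> bucket 0
308 -> bucket 0 (collision)
517 -> bucket 0 (collision)
Final buckets:
0: 979 -> 308 -> 517
1: .
2: .
3: .
4: .
5: .
6: .
7: .
8: 855
9: .
10: .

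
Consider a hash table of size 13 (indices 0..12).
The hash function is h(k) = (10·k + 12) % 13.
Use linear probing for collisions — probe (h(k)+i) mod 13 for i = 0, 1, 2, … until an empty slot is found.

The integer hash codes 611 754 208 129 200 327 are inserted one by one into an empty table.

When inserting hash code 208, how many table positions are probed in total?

3

611 hashes to 12; slot 12 is free -> place at 12.
754 hashes to 12; 12 taken -> place at 0.
208 hashes to 12; 12,0 taken -> place at 1.
129 hashes to 2; slot 2 is free -> place at 2.
200 hashes to 10; slot 10 is free -> place at 10.
327 hashes to 6; slot 6 is free -> place at 6.
Table: [754, 208, 129, —, —, —, 327, —, —, —, 200, —, 611]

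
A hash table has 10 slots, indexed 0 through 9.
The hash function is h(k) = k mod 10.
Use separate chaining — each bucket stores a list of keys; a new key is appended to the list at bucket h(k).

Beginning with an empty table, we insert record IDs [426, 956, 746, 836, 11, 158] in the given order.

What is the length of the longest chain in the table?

Insert 426: h=6, bucket 6 empty -> new chain.
Insert 956: h=6, bucket 6 nonempty -> append to chain.
Insert 746: h=6, bucket 6 nonempty -> append to chain.
Insert 836: h=6, bucket 6 nonempty -> append to chain.
Insert 11: h=1, bucket 1 empty -> new chain.
Insert 158: h=8, bucket 8 empty -> new chain.
Final buckets:
0: _
1: 11
2: _
3: _
4: _
5: _
6: 426 -> 956 -> 746 -> 836
7: _
8: 158
9: _

4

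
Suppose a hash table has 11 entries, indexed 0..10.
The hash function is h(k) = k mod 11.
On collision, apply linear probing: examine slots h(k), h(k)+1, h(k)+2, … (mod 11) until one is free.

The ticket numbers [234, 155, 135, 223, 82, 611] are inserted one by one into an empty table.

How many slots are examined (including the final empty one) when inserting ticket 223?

3

234: h=3 → slot 3
155: h=1 → slot 1
135: h=3, probe 3,4 → slot 4
223: h=3, probe 3,4,5 → slot 5
82: h=5, probe 5,6 → slot 6
611: h=6, probe 6,7 → slot 7
Table: [—, 155, —, 234, 135, 223, 82, 611, —, —, —]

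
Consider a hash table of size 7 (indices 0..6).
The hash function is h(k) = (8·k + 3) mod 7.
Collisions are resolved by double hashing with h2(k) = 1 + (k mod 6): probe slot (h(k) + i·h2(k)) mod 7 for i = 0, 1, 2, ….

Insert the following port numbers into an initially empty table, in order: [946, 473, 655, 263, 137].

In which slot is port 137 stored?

Insert 946: h=4, slot 4 empty => index 4.
Insert 473: h=0, slot 0 empty => index 0.
Insert 655: h=0, h2=2, slot 0 occupied => index 2.
Insert 263: h=0, h2=6, slot 0 occupied => index 6.
Insert 137: h=0, h2=6, slots 0,6 occupied => index 5.
Table: [473, ∅, 655, ∅, 946, 137, 263]

5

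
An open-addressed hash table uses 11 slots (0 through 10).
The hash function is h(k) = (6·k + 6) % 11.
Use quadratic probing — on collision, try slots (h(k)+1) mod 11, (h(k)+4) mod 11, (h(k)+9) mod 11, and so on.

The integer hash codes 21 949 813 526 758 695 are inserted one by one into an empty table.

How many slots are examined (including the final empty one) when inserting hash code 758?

3

21 hashes to 0; slot 0 is free => place at 0.
949 hashes to 2; slot 2 is free => place at 2.
813 hashes to 0; 0 taken => place at 1.
526 hashes to 5; slot 5 is free => place at 5.
758 hashes to 0; 0,1 taken => place at 4.
695 hashes to 7; slot 7 is free => place at 7.
Table: [21, 813, 949, ∅, 758, 526, ∅, 695, ∅, ∅, ∅]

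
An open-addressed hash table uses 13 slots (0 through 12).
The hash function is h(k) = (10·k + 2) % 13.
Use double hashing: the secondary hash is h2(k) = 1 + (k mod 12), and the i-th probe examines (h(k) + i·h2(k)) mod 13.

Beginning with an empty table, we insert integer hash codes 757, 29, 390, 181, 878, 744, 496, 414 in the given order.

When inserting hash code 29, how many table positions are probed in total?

Insert 757: h=6, slot 6 empty -> index 6.
Insert 29: h=6, h2=6, slot 6 occupied -> index 12.
Insert 390: h=2, slot 2 empty -> index 2.
Insert 181: h=5, slot 5 empty -> index 5.
Insert 878: h=7, slot 7 empty -> index 7.
Insert 744: h=6, h2=1, slots 6,7 occupied -> index 8.
Insert 496: h=9, slot 9 empty -> index 9.
Insert 414: h=8, h2=7, slots 8,2,9 occupied -> index 3.
Table: [-, -, 390, 414, -, 181, 757, 878, 744, 496, -, -, 29]

2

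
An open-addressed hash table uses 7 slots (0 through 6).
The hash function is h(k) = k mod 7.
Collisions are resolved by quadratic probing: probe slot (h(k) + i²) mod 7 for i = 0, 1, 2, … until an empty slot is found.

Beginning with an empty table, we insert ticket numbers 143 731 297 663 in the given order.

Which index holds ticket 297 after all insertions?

Insert 143: h=3, slot 3 empty -> index 3.
Insert 731: h=3, slot 3 occupied -> index 4.
Insert 297: h=3, slots 3,4 occupied -> index 0.
Insert 663: h=5, slot 5 empty -> index 5.
Table: [297, ∅, ∅, 143, 731, 663, ∅]

0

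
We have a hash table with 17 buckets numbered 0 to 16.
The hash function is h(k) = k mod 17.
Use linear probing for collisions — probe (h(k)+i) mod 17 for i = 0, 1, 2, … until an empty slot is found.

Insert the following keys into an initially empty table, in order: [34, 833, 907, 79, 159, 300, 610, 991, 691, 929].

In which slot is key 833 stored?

34 hashes to 0; slot 0 is free -> place at 0.
833 hashes to 0; 0 taken -> place at 1.
907 hashes to 6; slot 6 is free -> place at 6.
79 hashes to 11; slot 11 is free -> place at 11.
159 hashes to 6; 6 taken -> place at 7.
300 hashes to 11; 11 taken -> place at 12.
610 hashes to 15; slot 15 is free -> place at 15.
991 hashes to 5; slot 5 is free -> place at 5.
691 hashes to 11; 11,12 taken -> place at 13.
929 hashes to 11; 11,12,13 taken -> place at 14.
Table: [34, 833, ., ., ., 991, 907, 159, ., ., ., 79, 300, 691, 929, 610, .]

1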